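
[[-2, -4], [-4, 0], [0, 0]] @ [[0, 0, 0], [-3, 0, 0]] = [[12, 0, 0], [0, 0, 0], [0, 0, 0]]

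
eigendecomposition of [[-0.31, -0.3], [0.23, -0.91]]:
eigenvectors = [[0.89, 0.56], [0.46, 0.83]]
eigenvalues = [-0.47, -0.75]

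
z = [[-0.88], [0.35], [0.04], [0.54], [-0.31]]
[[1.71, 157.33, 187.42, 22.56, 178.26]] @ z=[[17.98]]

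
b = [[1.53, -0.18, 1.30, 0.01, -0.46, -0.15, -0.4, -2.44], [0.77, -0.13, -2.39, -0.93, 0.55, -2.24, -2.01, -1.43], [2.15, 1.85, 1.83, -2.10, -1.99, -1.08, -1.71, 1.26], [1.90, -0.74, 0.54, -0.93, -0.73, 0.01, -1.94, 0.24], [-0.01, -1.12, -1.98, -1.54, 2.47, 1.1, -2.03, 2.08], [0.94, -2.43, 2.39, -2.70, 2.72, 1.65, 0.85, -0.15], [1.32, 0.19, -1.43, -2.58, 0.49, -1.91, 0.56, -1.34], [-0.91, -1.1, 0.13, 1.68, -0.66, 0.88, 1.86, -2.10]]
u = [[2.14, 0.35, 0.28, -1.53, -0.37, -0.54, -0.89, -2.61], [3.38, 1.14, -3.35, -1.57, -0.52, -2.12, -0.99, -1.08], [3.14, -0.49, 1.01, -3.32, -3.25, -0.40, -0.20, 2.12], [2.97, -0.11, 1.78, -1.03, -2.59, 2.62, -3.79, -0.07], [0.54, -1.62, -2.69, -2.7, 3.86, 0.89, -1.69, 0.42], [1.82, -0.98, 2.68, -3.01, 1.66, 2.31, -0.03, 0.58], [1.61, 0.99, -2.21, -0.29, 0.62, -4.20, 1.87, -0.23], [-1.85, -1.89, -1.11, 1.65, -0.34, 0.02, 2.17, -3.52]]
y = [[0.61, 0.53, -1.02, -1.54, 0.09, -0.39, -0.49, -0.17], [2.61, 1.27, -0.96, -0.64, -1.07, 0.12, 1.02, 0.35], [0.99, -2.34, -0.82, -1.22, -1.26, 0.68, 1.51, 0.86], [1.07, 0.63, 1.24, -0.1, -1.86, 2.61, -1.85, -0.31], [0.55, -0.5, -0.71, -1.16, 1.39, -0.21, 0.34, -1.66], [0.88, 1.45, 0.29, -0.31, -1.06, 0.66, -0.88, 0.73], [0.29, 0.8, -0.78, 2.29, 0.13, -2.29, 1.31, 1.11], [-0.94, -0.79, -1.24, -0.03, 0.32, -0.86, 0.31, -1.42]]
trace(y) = 2.90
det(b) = -1048.72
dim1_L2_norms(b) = [3.23, 4.31, 5.04, 3.11, 4.83, 5.54, 4.06, 3.74]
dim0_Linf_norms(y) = [2.61, 2.34, 1.24, 2.29, 1.86, 2.61, 1.85, 1.66]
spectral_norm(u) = 9.61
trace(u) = 7.78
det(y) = 0.06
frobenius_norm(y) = 9.01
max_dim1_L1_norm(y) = 9.68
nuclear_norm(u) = 37.65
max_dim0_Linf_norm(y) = 2.61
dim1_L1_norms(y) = [4.84, 8.04, 9.68, 9.67, 6.52, 6.26, 9.0, 5.91]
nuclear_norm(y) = 20.64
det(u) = 18666.87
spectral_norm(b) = 6.89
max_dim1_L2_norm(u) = 6.4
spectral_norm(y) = 5.51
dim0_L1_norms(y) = [7.94, 8.31, 7.06, 7.29, 7.18, 7.82, 7.71, 6.61]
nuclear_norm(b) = 28.50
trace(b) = 4.88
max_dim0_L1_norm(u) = 17.45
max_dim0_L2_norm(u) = 6.66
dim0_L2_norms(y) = [3.37, 3.37, 2.63, 3.31, 3.06, 3.73, 3.11, 2.74]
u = y + b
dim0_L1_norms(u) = [17.45, 7.57, 15.11, 15.1, 13.21, 13.1, 11.63, 10.63]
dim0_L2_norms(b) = [3.82, 3.52, 4.77, 5.03, 4.38, 3.82, 4.42, 4.49]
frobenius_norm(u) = 15.82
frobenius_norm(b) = 12.19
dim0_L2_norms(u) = [6.66, 3.13, 6.0, 6.0, 5.99, 5.96, 5.22, 5.04]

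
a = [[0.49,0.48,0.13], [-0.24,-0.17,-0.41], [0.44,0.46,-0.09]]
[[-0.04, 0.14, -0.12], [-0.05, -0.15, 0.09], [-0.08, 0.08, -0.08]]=a@ [[-0.07, 0.36, -0.13], [-0.06, -0.13, -0.08], [0.19, 0.22, -0.11]]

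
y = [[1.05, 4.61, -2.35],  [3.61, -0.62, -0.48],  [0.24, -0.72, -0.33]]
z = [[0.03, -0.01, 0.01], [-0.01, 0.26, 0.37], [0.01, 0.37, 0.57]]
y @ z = [[-0.04, 0.32, 0.38], [0.11, -0.37, -0.47], [0.01, -0.31, -0.45]]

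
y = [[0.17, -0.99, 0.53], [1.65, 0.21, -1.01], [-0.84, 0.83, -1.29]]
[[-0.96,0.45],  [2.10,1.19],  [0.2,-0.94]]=y@[[1.05,0.78],  [1.08,-0.3],  [-0.14,0.03]]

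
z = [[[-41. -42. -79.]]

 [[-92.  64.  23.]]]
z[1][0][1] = 64.0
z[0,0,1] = -42.0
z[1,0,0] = -92.0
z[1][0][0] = -92.0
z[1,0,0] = -92.0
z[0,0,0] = -41.0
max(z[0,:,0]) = -41.0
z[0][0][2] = -79.0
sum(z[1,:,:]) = -5.0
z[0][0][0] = -41.0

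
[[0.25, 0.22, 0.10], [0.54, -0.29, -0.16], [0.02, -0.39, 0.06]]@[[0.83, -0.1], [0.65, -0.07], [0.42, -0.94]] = [[0.39, -0.13], [0.19, 0.12], [-0.21, -0.03]]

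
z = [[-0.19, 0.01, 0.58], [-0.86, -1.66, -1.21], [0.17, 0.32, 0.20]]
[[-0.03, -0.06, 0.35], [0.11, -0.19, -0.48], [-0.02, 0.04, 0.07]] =z @ [[0.01, -0.04, -0.04],[-0.04, 0.22, -0.12],[-0.04, -0.12, 0.59]]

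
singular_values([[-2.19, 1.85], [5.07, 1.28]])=[5.54, 2.2]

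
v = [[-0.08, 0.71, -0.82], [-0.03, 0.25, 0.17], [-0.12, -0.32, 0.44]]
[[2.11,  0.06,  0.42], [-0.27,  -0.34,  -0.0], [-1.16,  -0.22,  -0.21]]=v@[[0.36, 0.88, -0.06], [0.47, -0.73, 0.21], [-2.20, -0.79, -0.33]]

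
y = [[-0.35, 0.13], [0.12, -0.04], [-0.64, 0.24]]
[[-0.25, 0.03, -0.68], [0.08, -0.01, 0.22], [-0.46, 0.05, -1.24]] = y @ [[0.47, -0.13, 1.29], [-0.68, -0.15, -1.74]]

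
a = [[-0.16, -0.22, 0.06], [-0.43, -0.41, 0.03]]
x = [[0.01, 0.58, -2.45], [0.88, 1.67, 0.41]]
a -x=[[-0.17, -0.8, 2.51], [-1.31, -2.08, -0.38]]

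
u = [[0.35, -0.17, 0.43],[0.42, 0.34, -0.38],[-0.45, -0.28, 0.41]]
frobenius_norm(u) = 1.11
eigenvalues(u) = [(0.52+0.48j), (0.52-0.48j), (0.05+0j)]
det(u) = 0.03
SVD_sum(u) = [[-0.09, -0.08, 0.11], [0.38, 0.32, -0.43], [-0.38, -0.32, 0.44]] + [[0.44, -0.09, 0.32],[0.05, -0.01, 0.04],[-0.06, 0.01, -0.04]] + [[-0.00,0.0,0.0], [-0.01,0.03,0.02], [-0.01,0.03,0.02]]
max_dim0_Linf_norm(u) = 0.45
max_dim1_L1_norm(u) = 1.14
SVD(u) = [[0.17, 0.98, 0.02], [-0.69, 0.11, 0.71], [0.70, -0.14, 0.7]] @ diag([0.9488193034751061, 0.5647187318489522, 0.05034563786393055]) @ [[-0.57, -0.49, 0.66],  [0.80, -0.16, 0.58],  [-0.17, 0.86, 0.48]]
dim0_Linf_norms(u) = [0.45, 0.34, 0.43]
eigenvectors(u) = [[(0.64+0j), 0.64-0.00j, (-0.17+0j)], [(-0.21-0.5j), (-0.21+0.5j), 0.87+0.00j], [0.17+0.51j, (0.17-0.51j), (0.46+0j)]]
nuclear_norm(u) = 1.56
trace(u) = 1.10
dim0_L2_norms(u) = [0.71, 0.47, 0.71]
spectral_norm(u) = 0.95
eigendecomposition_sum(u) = [[0.18+0.34j,(-0.08+0.16j),(0.22-0.17j)], [(0.21-0.25j),(0.15+0.01j),(-0.21-0.12j)], [-0.23+0.23j,(-0.15-0.02j),0.20+0.13j]] + [[(0.18-0.34j), -0.08-0.16j, (0.22+0.17j)], [0.21+0.25j, (0.15-0.01j), (-0.21+0.12j)], [-0.23-0.23j, -0.15+0.02j, 0.20-0.13j]] + [[(-0+0j), -0.01+0.00j, -0.01-0.00j], [-0j, 0.04-0.00j, 0.03+0.00j], [-0j, 0.02-0.00j, 0.02+0.00j]]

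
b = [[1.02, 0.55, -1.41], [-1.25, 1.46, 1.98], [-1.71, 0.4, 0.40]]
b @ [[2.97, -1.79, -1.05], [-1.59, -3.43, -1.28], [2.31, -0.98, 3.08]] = [[-1.10, -2.33, -6.12], [-1.46, -4.71, 5.54], [-4.79, 1.3, 2.52]]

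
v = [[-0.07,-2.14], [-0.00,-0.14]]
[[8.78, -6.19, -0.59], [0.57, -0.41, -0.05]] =v @ [[-0.35, -1.12, -2.3], [-4.09, 2.93, 0.35]]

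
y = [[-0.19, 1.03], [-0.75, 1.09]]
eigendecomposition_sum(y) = [[-0.10+0.54j, (0.52-0.38j)], [(-0.38+0.28j), (0.55+0.06j)]] + [[-0.10-0.54j, 0.52+0.38j], [-0.38-0.28j, (0.55-0.06j)]]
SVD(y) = [[-0.61, -0.79],[-0.79, 0.61]] @ diag([1.6524299192915268, 0.3421627709587909]) @ [[0.43, -0.90], [-0.90, -0.43]]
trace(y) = 0.90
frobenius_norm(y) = 1.69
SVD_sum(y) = [[-0.43,0.91], [-0.56,1.18]] + [[0.24,0.12], [-0.19,-0.09]]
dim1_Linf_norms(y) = [1.03, 1.09]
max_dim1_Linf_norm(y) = 1.09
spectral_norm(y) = 1.65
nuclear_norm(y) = 1.99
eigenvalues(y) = [(0.45+0.6j), (0.45-0.6j)]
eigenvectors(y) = [[(0.76+0j), 0.76-0.00j], [0.47+0.44j, (0.47-0.44j)]]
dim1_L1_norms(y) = [1.22, 1.84]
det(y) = 0.57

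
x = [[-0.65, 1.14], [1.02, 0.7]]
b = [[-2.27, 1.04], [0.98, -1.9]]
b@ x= [[2.54, -1.86], [-2.58, -0.21]]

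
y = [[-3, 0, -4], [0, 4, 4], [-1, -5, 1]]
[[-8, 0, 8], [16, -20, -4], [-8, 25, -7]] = y @ [[0, 0, 0], [2, -5, 1], [2, 0, -2]]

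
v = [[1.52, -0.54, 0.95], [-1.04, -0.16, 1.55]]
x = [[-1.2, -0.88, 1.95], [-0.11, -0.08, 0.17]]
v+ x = [[0.32, -1.42, 2.9], [-1.15, -0.24, 1.72]]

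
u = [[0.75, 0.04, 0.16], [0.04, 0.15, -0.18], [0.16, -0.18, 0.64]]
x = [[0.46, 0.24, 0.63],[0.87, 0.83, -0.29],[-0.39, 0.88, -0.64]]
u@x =[[0.32, 0.35, 0.36], [0.22, -0.02, 0.10], [-0.33, 0.45, -0.26]]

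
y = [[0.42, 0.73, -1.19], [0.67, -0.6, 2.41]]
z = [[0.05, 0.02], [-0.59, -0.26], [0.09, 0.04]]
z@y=[[0.03, 0.02, -0.01],  [-0.42, -0.27, 0.08],  [0.06, 0.04, -0.01]]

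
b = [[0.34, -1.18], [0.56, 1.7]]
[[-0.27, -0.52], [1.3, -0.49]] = b @ [[0.87,  -1.18], [0.48,  0.1]]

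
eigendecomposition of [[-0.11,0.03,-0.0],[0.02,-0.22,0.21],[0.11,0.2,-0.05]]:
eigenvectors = [[-0.08, -0.88, 0.1], [-0.56, 0.39, -0.85], [-0.83, 0.26, 0.52]]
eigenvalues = [0.1, -0.12, -0.35]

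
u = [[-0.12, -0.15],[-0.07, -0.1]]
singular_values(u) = [0.23, 0.01]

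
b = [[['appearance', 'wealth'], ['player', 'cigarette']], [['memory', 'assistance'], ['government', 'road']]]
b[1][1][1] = 'road'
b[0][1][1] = 'cigarette'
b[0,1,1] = 'cigarette'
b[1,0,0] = 'memory'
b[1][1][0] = 'government'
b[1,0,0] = 'memory'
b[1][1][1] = 'road'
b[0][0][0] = 'appearance'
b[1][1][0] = 'government'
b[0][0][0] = 'appearance'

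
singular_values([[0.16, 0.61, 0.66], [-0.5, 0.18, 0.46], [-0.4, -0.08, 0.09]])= [1.02, 0.68, 0.0]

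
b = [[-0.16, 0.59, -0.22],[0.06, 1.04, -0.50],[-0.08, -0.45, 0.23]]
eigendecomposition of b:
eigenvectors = [[-0.4, -0.97, 0.29],[-0.84, -0.05, 0.4],[0.38, -0.24, 0.87]]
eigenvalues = [1.3, -0.18, -0.0]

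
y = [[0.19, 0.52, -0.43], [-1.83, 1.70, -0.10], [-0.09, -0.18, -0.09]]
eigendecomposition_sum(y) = [[0.11+0.80j, (0.26-0.39j), -0.17-0.17j], [(-0.9+1.2j), 0.85-0.18j, (-0-0.45j)], [(-0.02-0.25j), (-0.09+0.12j), 0.05+0.06j]] + [[0.11-0.80j,(0.26+0.39j),-0.17+0.17j], [-0.90-1.20j,0.85+0.18j,(-0+0.45j)], [-0.02+0.25j,(-0.09-0.12j),(0.05-0.06j)]] + [[-0.02+0.00j,-0.00+0.00j,(-0.08+0j)], [(-0.03+0j),(-0+0j),-0.09+0.00j], [-0.06+0.00j,(-0+0j),-0.19+0.00j]]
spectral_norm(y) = 2.51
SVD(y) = [[0.1, -0.98, 0.15], [0.99, 0.10, 0.01], [-0.02, 0.15, 0.99]] @ diag([2.5119087204532797, 0.6650717952294876, 0.1920783363656494]) @ [[-0.72, 0.70, -0.06], [-0.58, -0.55, 0.6], [-0.39, -0.46, -0.8]]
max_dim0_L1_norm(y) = 2.4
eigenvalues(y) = [(1.01+0.68j), (1.01-0.68j), (-0.22+0j)]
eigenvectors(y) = [[(-0.34+0.33j), (-0.34-0.33j), 0.37+0.00j], [-0.87+0.00j, -0.87-0.00j, 0.40+0.00j], [0.11-0.10j, 0.11+0.10j, (0.84+0j)]]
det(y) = -0.32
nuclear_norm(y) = 3.37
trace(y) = 1.80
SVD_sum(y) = [[-0.18, 0.17, -0.01], [-1.79, 1.74, -0.14], [0.04, -0.04, 0.00]] + [[0.38, 0.36, -0.39],[-0.04, -0.04, 0.04],[-0.06, -0.05, 0.06]] + [[-0.01,-0.01,-0.02], [-0.00,-0.00,-0.00], [-0.07,-0.09,-0.15]]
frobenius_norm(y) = 2.61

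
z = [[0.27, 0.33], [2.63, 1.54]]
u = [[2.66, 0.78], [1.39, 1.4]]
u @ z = [[2.77, 2.08], [4.06, 2.61]]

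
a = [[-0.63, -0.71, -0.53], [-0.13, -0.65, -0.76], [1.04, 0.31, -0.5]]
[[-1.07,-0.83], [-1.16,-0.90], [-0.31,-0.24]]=a @ [[0.68, 0.53], [-0.42, -0.33], [1.77, 1.38]]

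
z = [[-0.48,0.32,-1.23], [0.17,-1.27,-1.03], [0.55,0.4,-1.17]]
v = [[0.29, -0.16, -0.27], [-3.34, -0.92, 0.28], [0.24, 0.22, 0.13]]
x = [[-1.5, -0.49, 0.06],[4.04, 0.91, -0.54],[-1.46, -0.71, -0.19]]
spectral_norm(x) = 4.73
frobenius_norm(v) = 3.52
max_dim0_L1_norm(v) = 3.87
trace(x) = -0.78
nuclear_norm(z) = 4.08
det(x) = -0.02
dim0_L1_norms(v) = [3.87, 1.3, 0.68]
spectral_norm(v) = 3.50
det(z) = -1.97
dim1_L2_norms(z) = [1.36, 1.64, 1.35]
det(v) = 0.01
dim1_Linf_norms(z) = [1.23, 1.27, 1.17]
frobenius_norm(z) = 2.53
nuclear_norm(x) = 5.26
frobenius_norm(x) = 4.75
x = z @ v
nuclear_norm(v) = 3.90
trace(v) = -0.50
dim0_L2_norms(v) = [3.36, 0.96, 0.41]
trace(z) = -2.92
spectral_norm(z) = 2.01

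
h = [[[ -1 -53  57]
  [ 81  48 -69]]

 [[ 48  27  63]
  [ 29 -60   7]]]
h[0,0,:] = [-1, -53, 57]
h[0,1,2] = -69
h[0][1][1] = 48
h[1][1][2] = 7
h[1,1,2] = 7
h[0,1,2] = -69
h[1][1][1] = -60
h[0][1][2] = -69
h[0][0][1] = -53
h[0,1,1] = 48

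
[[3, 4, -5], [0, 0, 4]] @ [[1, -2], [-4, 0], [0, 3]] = [[-13, -21], [0, 12]]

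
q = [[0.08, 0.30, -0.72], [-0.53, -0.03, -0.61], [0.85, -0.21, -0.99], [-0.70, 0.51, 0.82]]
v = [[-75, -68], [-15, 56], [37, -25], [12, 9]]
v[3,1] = 9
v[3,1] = 9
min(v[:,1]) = -68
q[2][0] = 0.851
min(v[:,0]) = -75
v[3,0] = 12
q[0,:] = [0.083, 0.298, -0.725]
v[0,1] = -68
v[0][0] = -75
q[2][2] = -0.992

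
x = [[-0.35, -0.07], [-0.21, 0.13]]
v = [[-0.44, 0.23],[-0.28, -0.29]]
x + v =[[-0.79, 0.16],[-0.49, -0.16]]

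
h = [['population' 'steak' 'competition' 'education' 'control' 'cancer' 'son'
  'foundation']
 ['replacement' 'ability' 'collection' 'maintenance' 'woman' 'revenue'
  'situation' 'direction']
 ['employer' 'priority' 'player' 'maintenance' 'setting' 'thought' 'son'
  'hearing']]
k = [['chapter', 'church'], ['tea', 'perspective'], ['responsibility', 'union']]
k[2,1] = 'union'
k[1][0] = 'tea'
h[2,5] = 'thought'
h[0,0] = 'population'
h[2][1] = 'priority'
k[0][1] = 'church'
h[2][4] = 'setting'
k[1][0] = 'tea'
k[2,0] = 'responsibility'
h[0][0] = 'population'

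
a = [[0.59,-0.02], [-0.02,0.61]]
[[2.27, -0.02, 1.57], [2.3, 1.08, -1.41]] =a@[[3.98, 0.02, 2.58], [3.90, 1.77, -2.23]]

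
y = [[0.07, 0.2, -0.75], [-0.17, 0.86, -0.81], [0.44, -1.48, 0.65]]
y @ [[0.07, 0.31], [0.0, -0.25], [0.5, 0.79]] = [[-0.37, -0.62], [-0.42, -0.91], [0.36, 1.02]]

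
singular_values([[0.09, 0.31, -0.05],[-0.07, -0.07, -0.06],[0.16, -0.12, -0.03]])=[0.34, 0.19, 0.08]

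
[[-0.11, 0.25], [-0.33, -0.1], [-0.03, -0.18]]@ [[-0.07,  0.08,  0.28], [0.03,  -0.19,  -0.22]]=[[0.02, -0.06, -0.09], [0.02, -0.01, -0.07], [-0.00, 0.03, 0.03]]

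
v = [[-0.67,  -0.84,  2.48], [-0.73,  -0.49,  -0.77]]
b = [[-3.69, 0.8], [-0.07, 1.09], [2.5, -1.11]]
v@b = [[8.73, -4.20], [0.80, -0.26]]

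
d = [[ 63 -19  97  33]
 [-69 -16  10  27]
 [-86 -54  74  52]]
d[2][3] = 52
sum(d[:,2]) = 181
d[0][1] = -19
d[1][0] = -69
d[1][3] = 27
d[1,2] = 10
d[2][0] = -86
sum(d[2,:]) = -14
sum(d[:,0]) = -92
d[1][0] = -69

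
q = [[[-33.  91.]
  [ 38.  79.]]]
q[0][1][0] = 38.0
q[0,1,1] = 79.0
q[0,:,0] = [-33.0, 38.0]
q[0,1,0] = 38.0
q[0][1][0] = 38.0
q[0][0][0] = -33.0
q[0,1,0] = 38.0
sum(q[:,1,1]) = 79.0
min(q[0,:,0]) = -33.0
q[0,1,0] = 38.0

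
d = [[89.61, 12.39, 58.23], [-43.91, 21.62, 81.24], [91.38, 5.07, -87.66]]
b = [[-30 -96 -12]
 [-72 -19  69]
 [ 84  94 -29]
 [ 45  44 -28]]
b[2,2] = -29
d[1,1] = 21.62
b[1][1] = -19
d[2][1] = 5.07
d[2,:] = [91.38, 5.07, -87.66]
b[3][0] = 45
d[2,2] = -87.66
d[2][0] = 91.38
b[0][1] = -96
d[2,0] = 91.38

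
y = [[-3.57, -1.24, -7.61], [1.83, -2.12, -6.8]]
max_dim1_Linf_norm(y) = 7.61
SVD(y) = [[-0.77, -0.64], [-0.64, 0.77]] @ diag([10.57507050180651, 3.8007609608895137]) @ [[0.15, 0.22, 0.96], [0.97, -0.22, -0.1]]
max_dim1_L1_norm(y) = 12.42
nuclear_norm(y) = 14.38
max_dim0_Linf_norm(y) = 7.61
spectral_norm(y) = 10.58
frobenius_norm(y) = 11.24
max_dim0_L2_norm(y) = 10.21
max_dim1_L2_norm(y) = 8.5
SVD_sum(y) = [[-1.22, -1.78, -7.85], [-1.01, -1.47, -6.51]] + [[-2.35, 0.54, 0.24], [2.84, -0.65, -0.29]]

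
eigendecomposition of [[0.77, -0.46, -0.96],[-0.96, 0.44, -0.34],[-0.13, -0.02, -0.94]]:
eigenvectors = [[-0.68, 0.44, 0.5], [0.73, 0.9, 0.49], [0.03, -0.08, 0.71]]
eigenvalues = [1.31, 0.0, -1.04]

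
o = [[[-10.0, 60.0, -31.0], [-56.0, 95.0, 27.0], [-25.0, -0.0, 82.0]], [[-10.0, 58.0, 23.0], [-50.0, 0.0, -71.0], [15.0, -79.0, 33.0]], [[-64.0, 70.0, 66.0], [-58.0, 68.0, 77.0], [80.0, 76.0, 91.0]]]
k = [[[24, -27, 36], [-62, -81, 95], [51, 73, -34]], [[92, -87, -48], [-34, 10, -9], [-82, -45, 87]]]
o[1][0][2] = 23.0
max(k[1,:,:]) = 92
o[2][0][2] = 66.0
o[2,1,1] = 68.0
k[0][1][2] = 95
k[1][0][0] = 92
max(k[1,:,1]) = 10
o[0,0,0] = -10.0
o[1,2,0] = 15.0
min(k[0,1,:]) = -81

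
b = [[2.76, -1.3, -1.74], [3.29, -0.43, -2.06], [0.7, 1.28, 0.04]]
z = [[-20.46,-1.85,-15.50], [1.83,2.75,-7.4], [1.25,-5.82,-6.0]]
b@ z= [[-61.02, 1.45, -22.72], [-70.68, 4.72, -35.45], [-11.93, 1.99, -20.56]]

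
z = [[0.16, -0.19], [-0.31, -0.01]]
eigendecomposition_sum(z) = [[0.22, -0.12], [-0.2, 0.11]] + [[-0.06, -0.07], [-0.11, -0.12]]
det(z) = -0.06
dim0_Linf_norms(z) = [0.31, 0.19]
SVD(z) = [[-0.57, 0.82], [0.82, 0.57]] @ diag([0.36010178209171056, 0.16800805496872517]) @ [[-0.96, 0.28], [-0.28, -0.96]]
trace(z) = 0.15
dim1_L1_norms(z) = [0.35, 0.32]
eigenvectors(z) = [[0.74, 0.49], [-0.67, 0.87]]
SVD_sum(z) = [[0.2,-0.06], [-0.28,0.08]] + [[-0.04, -0.13], [-0.03, -0.09]]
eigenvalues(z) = [0.33, -0.18]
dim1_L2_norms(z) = [0.25, 0.31]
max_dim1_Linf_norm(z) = 0.31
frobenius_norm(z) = 0.40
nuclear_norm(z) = 0.53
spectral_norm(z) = 0.36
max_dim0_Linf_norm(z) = 0.31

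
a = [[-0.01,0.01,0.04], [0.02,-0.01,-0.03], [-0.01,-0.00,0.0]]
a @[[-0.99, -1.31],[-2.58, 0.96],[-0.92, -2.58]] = [[-0.05, -0.08], [0.03, 0.04], [0.01, 0.01]]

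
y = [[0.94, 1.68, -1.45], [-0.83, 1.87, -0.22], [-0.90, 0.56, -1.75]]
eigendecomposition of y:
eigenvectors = [[(0.78+0j), 0.78-0.00j, (0.37+0j)], [(0.16+0.57j), 0.16-0.57j, 0.13+0.00j], [-0.14+0.14j, (-0.14-0.14j), 0.92+0.00j]]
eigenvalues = [(1.55+0.98j), (1.55-0.98j), (-2.04+0j)]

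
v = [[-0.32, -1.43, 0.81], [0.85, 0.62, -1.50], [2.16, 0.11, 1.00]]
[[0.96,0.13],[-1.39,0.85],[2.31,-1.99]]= v@[[0.53, -0.41], [-0.12, -0.59], [1.18, -1.04]]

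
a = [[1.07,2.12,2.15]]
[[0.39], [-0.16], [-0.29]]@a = [[0.42, 0.83, 0.84], [-0.17, -0.34, -0.34], [-0.31, -0.61, -0.62]]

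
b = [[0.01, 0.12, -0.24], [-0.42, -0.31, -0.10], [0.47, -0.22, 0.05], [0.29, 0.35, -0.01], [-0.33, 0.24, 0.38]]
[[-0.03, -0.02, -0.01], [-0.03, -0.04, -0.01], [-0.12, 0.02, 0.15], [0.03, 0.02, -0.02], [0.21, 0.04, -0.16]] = b@[[-0.17, 0.04, 0.22],  [0.24, 0.03, -0.24],  [0.25, 0.12, -0.08]]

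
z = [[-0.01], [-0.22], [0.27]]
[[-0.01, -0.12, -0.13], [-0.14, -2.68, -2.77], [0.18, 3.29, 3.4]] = z@ [[0.65,12.17,12.6]]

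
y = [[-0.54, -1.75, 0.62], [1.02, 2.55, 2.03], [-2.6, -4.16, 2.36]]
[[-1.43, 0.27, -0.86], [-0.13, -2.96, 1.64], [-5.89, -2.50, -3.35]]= y @ [[1.31, 1.71, 1.03],[0.11, -1.04, 0.19],[-0.86, -1.01, 0.05]]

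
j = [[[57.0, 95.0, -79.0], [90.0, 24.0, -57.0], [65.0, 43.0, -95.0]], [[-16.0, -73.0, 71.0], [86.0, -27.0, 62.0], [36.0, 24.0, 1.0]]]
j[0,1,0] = 90.0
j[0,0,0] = 57.0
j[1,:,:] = [[-16.0, -73.0, 71.0], [86.0, -27.0, 62.0], [36.0, 24.0, 1.0]]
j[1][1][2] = 62.0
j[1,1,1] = -27.0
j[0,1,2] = -57.0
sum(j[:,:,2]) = -97.0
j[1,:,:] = [[-16.0, -73.0, 71.0], [86.0, -27.0, 62.0], [36.0, 24.0, 1.0]]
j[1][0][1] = -73.0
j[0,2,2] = -95.0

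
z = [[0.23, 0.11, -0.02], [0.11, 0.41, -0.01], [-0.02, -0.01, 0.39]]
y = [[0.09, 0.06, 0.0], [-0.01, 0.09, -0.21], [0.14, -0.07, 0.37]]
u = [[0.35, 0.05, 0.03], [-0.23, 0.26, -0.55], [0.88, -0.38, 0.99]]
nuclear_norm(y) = 0.59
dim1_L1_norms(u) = [0.43, 1.04, 2.25]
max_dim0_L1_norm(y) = 0.58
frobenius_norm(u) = 1.56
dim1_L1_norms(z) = [0.36, 0.53, 0.42]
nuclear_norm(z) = 1.03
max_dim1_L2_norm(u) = 1.38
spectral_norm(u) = 1.53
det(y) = 0.00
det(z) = 0.03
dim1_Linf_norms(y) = [0.09, 0.21, 0.37]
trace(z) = 1.03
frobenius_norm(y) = 0.47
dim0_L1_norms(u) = [1.46, 0.69, 1.57]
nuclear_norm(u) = 1.87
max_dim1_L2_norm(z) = 0.42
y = u @ z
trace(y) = 0.55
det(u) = -0.00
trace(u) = 1.60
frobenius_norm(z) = 0.63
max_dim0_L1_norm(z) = 0.53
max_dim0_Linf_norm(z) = 0.41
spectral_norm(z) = 0.47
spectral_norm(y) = 0.46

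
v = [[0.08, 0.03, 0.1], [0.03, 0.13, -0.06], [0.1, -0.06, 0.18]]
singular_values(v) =[0.25, 0.14, 0.01]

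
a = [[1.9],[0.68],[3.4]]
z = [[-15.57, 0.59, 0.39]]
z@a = [[-27.86]]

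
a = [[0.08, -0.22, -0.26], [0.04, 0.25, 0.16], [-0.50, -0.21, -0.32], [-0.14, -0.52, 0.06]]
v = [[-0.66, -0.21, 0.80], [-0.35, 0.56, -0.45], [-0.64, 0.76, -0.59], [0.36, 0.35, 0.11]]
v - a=[[-0.74, 0.01, 1.06],[-0.39, 0.31, -0.61],[-0.14, 0.97, -0.27],[0.5, 0.87, 0.05]]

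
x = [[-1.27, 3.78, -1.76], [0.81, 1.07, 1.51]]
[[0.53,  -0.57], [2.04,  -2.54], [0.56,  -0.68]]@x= [[-1.13, 1.39, -1.79],[-4.65, 4.99, -7.43],[-1.26, 1.39, -2.01]]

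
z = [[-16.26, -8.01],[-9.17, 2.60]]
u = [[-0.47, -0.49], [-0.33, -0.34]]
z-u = [[-15.79, -7.52], [-8.84, 2.94]]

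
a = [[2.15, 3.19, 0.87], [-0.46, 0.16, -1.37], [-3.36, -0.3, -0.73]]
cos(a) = [[2.47, -2.61, 2.09], [-2.15, 2.35, -0.78], [1.17, 5.7, 2.50]]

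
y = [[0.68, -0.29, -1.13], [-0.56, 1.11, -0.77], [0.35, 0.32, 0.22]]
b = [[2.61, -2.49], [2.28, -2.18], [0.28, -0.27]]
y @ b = [[0.80, -0.76], [0.85, -0.82], [1.7, -1.63]]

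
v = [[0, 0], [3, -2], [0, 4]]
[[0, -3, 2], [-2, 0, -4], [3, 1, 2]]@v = [[-9, 14], [0, -16], [3, 6]]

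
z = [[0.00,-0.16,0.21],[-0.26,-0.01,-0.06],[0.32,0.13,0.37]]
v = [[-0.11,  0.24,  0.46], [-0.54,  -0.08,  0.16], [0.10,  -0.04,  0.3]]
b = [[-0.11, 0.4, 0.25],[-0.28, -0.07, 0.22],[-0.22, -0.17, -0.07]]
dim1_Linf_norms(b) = [0.4, 0.28, 0.22]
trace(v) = 0.11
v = z + b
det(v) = 0.06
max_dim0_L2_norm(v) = 0.57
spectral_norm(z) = 0.56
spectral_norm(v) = 0.66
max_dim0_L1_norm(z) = 0.64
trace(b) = -0.25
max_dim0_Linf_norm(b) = 0.4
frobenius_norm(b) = 0.67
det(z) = -0.02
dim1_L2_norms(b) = [0.48, 0.36, 0.29]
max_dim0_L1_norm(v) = 0.92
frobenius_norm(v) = 0.84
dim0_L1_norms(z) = [0.58, 0.3, 0.64]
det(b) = -0.02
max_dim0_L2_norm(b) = 0.44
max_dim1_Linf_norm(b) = 0.4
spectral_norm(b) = 0.52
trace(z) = 0.36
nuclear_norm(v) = 1.33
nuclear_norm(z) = 0.95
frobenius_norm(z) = 0.63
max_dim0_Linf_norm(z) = 0.37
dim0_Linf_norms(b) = [0.28, 0.4, 0.25]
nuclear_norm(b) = 1.04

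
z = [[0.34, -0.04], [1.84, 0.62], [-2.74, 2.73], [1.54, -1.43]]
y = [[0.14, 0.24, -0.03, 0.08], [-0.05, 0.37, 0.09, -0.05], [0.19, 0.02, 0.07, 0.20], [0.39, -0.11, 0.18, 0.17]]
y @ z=[[0.69, -0.05], [0.34, 0.55], [0.22, -0.09], [-0.30, 0.16]]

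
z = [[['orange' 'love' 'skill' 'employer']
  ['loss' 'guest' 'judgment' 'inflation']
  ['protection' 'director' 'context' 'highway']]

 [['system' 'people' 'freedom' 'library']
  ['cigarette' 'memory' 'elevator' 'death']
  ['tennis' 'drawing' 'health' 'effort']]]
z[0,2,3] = 'highway'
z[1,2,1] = 'drawing'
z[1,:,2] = ['freedom', 'elevator', 'health']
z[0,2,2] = 'context'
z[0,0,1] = 'love'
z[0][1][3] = 'inflation'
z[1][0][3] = 'library'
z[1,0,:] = ['system', 'people', 'freedom', 'library']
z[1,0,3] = 'library'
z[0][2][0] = 'protection'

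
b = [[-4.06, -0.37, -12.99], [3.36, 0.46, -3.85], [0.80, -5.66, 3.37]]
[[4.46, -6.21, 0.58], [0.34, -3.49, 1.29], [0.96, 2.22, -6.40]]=b @ [[-0.17, -0.35, 0.11],[-0.36, -0.09, 1.08],[-0.28, 0.59, -0.11]]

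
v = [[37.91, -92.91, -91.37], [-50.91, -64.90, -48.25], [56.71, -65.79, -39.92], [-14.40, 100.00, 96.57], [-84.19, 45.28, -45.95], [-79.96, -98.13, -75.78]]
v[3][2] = 96.57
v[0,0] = 37.91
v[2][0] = 56.71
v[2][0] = 56.71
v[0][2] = -91.37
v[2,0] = 56.71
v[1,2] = -48.25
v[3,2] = 96.57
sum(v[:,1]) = -176.45000000000002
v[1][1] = -64.9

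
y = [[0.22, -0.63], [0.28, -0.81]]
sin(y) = [[0.21, -0.59], [0.26, -0.76]]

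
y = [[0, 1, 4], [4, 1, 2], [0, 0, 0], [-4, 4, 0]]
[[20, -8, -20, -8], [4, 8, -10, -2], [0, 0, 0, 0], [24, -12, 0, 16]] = y @ [[-2, 3, 0, 0], [4, 0, 0, 4], [4, -2, -5, -3]]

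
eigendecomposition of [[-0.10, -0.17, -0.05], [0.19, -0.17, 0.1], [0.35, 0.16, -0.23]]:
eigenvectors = [[(-0.07-0.52j), (-0.07+0.52j), (-0.1+0j)], [(-0.49+0.16j), (-0.49-0.16j), -0.41+0.00j], [(-0.68+0j), (-0.68-0j), 0.91+0.00j]]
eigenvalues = [(-0.08+0.23j), (-0.08-0.23j), (-0.34+0j)]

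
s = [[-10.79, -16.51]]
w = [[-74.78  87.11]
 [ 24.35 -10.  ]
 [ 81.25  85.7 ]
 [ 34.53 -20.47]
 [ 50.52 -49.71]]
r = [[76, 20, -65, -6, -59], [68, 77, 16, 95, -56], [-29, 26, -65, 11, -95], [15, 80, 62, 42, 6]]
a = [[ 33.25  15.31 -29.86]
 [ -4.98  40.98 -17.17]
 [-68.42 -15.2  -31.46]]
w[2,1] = 85.7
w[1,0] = 24.35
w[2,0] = 81.25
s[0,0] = -10.79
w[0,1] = 87.11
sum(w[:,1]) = 92.63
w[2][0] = 81.25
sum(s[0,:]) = -27.3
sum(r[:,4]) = -204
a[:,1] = [15.31, 40.98, -15.2]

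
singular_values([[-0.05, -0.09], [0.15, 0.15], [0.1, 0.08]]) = [0.27, 0.03]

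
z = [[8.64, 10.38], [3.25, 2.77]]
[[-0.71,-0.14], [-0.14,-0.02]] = z @ [[0.05,0.02], [-0.11,-0.03]]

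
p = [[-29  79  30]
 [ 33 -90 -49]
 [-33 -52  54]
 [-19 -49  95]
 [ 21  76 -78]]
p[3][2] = 95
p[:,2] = [30, -49, 54, 95, -78]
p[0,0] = -29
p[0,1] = 79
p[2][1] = -52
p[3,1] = -49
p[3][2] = 95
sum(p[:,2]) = 52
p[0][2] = 30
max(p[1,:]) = 33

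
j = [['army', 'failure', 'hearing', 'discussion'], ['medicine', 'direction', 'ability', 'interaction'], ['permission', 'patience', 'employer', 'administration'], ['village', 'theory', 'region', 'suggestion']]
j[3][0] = 'village'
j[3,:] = ['village', 'theory', 'region', 'suggestion']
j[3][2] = 'region'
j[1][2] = 'ability'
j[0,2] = 'hearing'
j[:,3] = ['discussion', 'interaction', 'administration', 'suggestion']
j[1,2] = 'ability'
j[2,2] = 'employer'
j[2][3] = 'administration'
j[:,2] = ['hearing', 'ability', 'employer', 'region']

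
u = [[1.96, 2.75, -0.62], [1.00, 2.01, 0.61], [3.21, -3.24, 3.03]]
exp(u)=[[18.1, 29.74, 1.01], [17.14, 18.52, 4.47], [22.82, 4.75, 6.93]]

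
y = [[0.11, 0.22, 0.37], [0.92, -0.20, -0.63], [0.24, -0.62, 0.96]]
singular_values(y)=[1.28, 1.03, 0.37]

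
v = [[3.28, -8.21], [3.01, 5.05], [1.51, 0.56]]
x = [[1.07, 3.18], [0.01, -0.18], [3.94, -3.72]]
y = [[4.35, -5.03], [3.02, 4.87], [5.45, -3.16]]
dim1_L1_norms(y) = [9.38, 7.89, 8.61]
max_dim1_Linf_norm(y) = 5.45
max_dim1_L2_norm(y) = 6.65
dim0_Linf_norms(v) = [3.28, 8.21]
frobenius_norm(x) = 6.38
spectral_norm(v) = 9.74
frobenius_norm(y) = 10.81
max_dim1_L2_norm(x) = 5.42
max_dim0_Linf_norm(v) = 8.21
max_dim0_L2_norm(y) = 7.68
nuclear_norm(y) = 14.93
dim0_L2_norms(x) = [4.08, 4.9]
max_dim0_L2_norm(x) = 4.9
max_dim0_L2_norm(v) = 9.66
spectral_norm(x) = 5.67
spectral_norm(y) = 9.10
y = v + x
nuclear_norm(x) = 8.58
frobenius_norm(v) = 10.74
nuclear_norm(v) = 14.26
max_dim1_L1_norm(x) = 7.66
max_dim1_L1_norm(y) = 9.38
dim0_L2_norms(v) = [4.7, 9.66]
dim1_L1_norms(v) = [11.49, 8.06, 2.07]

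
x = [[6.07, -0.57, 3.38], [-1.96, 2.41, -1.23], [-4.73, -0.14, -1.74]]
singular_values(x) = [8.92, 2.29, 0.57]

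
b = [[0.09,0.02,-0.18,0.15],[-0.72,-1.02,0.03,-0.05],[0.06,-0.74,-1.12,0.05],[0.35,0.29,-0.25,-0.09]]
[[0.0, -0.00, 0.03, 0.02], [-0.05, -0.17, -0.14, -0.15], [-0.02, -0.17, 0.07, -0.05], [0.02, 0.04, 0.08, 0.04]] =b @ [[0.05,0.01,0.21,0.04], [0.01,0.16,-0.01,0.11], [0.01,0.05,-0.04,-0.02], [-0.01,0.01,0.01,0.07]]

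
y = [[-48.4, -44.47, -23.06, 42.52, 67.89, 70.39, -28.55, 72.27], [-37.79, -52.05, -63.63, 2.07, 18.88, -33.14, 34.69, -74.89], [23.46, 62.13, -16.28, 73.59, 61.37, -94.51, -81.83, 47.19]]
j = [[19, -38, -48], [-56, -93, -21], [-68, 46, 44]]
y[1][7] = -74.89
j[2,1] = 46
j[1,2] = -21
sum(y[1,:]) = -205.86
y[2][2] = -16.28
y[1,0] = -37.79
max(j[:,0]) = 19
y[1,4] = 18.88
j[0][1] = -38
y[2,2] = -16.28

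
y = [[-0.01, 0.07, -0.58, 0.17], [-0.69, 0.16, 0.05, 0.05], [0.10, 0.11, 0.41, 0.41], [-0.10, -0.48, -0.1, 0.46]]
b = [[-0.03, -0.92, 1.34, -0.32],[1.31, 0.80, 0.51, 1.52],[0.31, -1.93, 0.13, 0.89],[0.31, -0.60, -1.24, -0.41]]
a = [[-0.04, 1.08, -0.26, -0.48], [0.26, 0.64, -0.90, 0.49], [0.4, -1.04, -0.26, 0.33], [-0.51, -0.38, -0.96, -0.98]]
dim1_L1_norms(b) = [2.61, 4.14, 3.26, 2.56]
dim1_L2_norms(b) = [1.66, 2.22, 2.15, 1.47]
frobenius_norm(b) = 3.80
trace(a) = -0.64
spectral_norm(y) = 0.73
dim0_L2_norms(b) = [1.38, 2.36, 1.9, 1.84]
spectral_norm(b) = 2.38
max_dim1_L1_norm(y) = 1.14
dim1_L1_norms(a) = [1.86, 2.29, 2.03, 2.83]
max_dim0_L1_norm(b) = 4.25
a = y @ b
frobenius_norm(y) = 1.30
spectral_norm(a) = 1.73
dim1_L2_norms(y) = [0.61, 0.71, 0.6, 0.68]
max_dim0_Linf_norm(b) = 1.93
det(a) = 0.79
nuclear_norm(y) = 2.54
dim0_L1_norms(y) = [0.9, 0.82, 1.14, 1.09]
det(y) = 0.14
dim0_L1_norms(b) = [1.96, 4.25, 3.22, 3.14]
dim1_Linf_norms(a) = [1.08, 0.9, 1.04, 0.98]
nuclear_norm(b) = 7.03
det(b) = 5.55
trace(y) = 1.02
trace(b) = 0.49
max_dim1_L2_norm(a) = 1.51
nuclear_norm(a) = 4.67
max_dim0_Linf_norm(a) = 1.08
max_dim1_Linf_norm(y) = 0.69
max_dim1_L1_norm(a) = 2.83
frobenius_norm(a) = 2.59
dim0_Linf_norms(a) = [0.51, 1.08, 0.96, 0.98]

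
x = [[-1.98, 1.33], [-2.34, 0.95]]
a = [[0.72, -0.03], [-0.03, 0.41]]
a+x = [[-1.26, 1.30],[-2.37, 1.36]]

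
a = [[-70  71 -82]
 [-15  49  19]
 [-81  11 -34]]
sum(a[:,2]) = -97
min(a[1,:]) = -15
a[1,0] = -15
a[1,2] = 19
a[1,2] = 19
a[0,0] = -70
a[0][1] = 71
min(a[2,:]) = -81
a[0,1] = 71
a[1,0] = -15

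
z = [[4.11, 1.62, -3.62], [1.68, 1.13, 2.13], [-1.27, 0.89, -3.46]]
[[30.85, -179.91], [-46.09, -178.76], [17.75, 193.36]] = z @ [[5.27, -70.55], [-23.78, 2.17], [-13.18, -29.43]]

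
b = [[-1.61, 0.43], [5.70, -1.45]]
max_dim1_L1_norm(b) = 7.15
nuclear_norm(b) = 6.13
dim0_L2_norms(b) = [5.92, 1.51]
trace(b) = -3.06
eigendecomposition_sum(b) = [[-1.63, 0.42], [5.63, -1.47]] + [[0.02, 0.01], [0.07, 0.02]]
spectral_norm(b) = 6.11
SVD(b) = [[-0.27, 0.96],[0.96, 0.27]] @ diag([6.113030083837333, 0.01905765199945939]) @ [[0.97, -0.25], [0.25, 0.97]]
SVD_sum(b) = [[-1.61, 0.41], [5.70, -1.46]] + [[0.00, 0.02], [0.00, 0.01]]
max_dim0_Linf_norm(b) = 5.7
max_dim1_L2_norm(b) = 5.88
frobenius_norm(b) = 6.11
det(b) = -0.12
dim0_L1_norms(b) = [7.31, 1.88]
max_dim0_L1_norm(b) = 7.31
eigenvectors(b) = [[-0.28, -0.25], [0.96, -0.97]]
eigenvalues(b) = [-3.1, 0.04]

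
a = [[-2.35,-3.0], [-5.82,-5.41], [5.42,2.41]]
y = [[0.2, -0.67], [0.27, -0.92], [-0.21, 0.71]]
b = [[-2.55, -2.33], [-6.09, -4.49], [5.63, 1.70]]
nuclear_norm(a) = 12.30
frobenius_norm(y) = 1.40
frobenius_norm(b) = 10.19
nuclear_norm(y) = 1.40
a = b + y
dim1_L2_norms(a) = [3.81, 7.95, 5.93]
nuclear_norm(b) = 11.78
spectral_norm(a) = 10.46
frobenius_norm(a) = 10.62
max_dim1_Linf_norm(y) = 0.92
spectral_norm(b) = 10.04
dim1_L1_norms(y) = [0.87, 1.19, 0.92]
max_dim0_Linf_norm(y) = 0.92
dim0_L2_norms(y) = [0.4, 1.34]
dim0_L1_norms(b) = [14.27, 8.52]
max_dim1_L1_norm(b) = 10.58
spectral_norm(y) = 1.40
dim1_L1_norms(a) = [5.35, 11.23, 7.83]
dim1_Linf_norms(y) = [0.67, 0.92, 0.71]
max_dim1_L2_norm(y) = 0.96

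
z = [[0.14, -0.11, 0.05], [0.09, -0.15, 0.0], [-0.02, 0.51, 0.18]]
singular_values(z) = [0.57, 0.18, 0.0]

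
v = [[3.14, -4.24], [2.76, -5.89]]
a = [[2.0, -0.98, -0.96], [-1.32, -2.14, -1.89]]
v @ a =[[11.88, 6.00, 5.00],[13.29, 9.9, 8.48]]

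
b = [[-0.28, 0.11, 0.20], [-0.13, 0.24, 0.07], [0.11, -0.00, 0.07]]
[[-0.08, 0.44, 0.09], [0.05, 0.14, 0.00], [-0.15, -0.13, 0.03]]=b @ [[-0.53, -1.41, -0.01], [0.28, -0.29, -0.14], [-1.29, 0.39, 0.51]]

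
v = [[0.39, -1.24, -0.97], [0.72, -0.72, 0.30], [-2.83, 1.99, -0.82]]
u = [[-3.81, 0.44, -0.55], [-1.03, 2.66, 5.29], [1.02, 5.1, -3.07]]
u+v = [[-3.42, -0.8, -1.52],[-0.31, 1.94, 5.59],[-1.81, 7.09, -3.89]]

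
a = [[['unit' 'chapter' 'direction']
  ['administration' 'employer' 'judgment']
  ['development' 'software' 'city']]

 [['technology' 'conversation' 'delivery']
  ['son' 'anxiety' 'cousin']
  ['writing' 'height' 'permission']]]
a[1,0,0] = 'technology'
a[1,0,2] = 'delivery'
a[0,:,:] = [['unit', 'chapter', 'direction'], ['administration', 'employer', 'judgment'], ['development', 'software', 'city']]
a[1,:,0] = ['technology', 'son', 'writing']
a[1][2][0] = 'writing'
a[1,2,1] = 'height'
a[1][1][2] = 'cousin'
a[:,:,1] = [['chapter', 'employer', 'software'], ['conversation', 'anxiety', 'height']]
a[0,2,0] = 'development'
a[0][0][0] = 'unit'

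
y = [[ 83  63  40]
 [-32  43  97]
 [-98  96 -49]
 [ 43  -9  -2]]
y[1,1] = 43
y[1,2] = 97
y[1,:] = [-32, 43, 97]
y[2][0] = -98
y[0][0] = 83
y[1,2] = 97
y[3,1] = -9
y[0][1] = 63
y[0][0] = 83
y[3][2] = -2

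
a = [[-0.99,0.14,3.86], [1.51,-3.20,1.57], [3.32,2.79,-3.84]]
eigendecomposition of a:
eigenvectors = [[-0.73, -0.58, -0.56], [-0.37, 0.72, -0.13], [-0.58, 0.37, 0.82]]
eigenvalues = [2.15, -3.61, -6.57]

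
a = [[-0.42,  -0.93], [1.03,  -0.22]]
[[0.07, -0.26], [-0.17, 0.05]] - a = [[0.49, 0.67], [-1.20, 0.27]]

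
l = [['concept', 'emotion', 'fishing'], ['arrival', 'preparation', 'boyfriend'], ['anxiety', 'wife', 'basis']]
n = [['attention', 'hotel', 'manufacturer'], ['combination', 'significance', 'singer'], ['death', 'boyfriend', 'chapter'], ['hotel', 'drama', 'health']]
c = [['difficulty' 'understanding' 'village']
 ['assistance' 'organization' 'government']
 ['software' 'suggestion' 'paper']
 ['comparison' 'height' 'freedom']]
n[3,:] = ['hotel', 'drama', 'health']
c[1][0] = 'assistance'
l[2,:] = ['anxiety', 'wife', 'basis']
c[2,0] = 'software'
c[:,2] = ['village', 'government', 'paper', 'freedom']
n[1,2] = 'singer'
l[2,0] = 'anxiety'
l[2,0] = 'anxiety'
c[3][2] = 'freedom'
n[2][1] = 'boyfriend'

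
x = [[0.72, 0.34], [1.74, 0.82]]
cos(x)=[[0.55, -0.21],[-1.09, 0.48]]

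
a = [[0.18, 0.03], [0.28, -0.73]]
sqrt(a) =[[(0.43+0.01j),  (0.01-0.03j)], [0.13-0.26j,  0.00+0.85j]]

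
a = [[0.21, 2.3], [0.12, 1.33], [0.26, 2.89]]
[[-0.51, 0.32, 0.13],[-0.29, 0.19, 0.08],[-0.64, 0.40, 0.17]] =a@[[-0.11, -0.11, 0.2],[-0.21, 0.15, 0.04]]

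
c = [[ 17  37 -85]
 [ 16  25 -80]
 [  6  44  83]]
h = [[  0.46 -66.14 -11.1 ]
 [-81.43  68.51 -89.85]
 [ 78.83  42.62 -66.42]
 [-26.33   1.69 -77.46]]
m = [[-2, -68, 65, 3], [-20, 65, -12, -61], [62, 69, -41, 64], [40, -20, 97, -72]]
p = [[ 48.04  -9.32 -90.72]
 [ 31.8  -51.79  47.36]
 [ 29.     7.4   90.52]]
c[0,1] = 37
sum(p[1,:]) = 27.37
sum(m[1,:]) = -28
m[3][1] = -20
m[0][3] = 3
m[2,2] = -41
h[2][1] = 42.62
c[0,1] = 37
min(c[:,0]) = 6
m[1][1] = 65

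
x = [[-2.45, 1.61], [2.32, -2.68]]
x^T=[[-2.45, 2.32], [1.61, -2.68]]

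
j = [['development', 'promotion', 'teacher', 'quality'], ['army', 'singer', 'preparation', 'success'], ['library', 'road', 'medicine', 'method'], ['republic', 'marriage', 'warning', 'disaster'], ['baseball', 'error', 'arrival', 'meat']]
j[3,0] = 'republic'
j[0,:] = ['development', 'promotion', 'teacher', 'quality']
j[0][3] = 'quality'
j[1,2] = 'preparation'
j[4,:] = ['baseball', 'error', 'arrival', 'meat']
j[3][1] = 'marriage'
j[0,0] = 'development'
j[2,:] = ['library', 'road', 'medicine', 'method']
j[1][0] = 'army'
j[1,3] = 'success'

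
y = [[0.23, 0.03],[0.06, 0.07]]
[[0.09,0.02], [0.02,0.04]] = y @ [[0.38, 0.02], [0.02, 0.50]]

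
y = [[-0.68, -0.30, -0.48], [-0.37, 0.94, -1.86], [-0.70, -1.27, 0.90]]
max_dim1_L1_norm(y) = 3.17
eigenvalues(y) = [-1.3, 0.0, 2.46]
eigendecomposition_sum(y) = [[-0.69, -0.34, -0.43], [-0.56, -0.28, -0.36], [-0.54, -0.27, -0.34]] + [[0.0, -0.00, -0.0], [-0.0, 0.0, 0.0], [-0.00, 0.00, 0.00]] + [[0.01,0.04,-0.05], [0.19,1.22,-1.50], [-0.16,-1.00,1.24]]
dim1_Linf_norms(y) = [0.68, 1.86, 1.27]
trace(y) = 1.16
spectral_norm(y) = 2.54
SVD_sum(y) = [[0.0,  0.12,  -0.16], [0.05,  1.19,  -1.67], [-0.03,  -0.86,  1.21]] + [[-0.68,-0.42,-0.32], [-0.42,-0.25,-0.19], [-0.67,-0.41,-0.31]] + [[0.00, -0.00, -0.0], [-0.00, 0.00, 0.00], [-0.0, 0.0, 0.00]]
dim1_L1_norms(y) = [1.46, 3.17, 2.87]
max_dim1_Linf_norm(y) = 1.86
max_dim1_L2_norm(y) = 2.12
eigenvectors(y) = [[-0.66, -0.61, -0.02],[-0.54, 0.65, -0.77],[-0.52, 0.45, 0.64]]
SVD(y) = [[-0.08,0.66,-0.75], [-0.81,0.4,0.43], [0.59,0.64,0.50]] @ diag([2.5406956666663594, 1.3117413846845598, 0.00026284712965835515]) @ [[-0.02, -0.58, 0.81], [-0.79, -0.48, -0.37], [-0.61, 0.65, 0.45]]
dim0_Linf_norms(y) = [0.7, 1.27, 1.86]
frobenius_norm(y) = 2.86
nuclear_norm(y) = 3.85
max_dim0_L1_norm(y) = 3.24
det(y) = -0.00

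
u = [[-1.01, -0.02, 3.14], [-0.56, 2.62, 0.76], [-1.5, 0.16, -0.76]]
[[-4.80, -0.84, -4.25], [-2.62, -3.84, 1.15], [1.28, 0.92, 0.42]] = u @ [[-0.12, -0.54, 0.43], [-0.57, -1.45, 0.88], [-1.57, -0.45, -1.21]]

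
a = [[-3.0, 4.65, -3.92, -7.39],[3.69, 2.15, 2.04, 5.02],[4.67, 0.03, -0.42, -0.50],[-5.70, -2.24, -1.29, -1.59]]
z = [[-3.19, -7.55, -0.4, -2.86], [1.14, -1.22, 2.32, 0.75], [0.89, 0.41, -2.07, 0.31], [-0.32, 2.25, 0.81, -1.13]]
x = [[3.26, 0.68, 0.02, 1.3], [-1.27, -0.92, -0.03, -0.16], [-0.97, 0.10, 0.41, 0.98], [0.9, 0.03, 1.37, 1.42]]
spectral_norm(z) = 8.86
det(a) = 190.80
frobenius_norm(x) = 4.70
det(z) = 52.74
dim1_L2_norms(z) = [8.69, 2.96, 2.31, 2.66]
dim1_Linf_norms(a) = [7.39, 5.02, 4.67, 5.7]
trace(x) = 4.17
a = z @ x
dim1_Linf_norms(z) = [7.55, 2.32, 2.07, 2.25]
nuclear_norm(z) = 15.46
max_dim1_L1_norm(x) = 5.26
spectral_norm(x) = 4.12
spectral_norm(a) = 12.12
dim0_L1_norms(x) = [6.4, 1.73, 1.83, 3.86]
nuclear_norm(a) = 23.53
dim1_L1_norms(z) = [14.0, 5.43, 3.68, 4.51]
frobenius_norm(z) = 9.83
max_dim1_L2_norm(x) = 3.57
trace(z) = -7.61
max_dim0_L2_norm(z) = 7.98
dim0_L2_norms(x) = [3.74, 1.15, 1.43, 2.17]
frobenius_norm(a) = 14.56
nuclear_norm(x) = 7.48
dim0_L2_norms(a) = [8.77, 5.59, 4.62, 9.09]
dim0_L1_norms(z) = [5.54, 11.43, 5.6, 5.05]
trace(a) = -2.86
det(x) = 3.62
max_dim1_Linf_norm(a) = 7.39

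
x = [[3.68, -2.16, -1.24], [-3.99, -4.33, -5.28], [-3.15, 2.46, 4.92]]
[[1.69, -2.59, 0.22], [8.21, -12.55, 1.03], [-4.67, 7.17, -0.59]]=x @ [[-0.25, 0.38, -0.03], [-0.8, 1.22, -0.1], [-0.71, 1.09, -0.09]]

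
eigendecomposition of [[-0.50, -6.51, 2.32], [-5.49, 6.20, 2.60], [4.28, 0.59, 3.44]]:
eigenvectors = [[0.79, 0.58, 0.42], [0.46, -0.74, -0.06], [-0.41, 0.35, 0.91]]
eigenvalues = [-5.5, 9.25, 5.39]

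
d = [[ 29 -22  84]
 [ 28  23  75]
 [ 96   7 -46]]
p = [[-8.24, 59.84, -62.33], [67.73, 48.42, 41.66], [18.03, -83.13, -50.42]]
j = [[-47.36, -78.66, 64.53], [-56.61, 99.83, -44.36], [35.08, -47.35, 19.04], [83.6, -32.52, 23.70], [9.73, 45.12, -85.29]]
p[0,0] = -8.24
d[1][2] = 75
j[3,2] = 23.7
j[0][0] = -47.36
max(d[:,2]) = 84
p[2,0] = 18.03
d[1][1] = 23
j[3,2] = 23.7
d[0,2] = 84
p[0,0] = -8.24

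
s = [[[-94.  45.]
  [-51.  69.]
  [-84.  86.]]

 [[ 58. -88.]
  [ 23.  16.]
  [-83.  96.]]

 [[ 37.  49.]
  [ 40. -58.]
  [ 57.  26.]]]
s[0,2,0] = -84.0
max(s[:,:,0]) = 58.0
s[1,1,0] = 23.0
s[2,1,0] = 40.0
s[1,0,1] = -88.0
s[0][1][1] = 69.0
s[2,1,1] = -58.0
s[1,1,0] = 23.0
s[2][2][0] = 57.0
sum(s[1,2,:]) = 13.0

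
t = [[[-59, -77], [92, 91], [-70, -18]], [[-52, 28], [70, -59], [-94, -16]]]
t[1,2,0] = -94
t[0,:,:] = [[-59, -77], [92, 91], [-70, -18]]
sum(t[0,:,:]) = -41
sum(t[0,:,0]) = -37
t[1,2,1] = -16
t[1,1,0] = 70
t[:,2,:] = [[-70, -18], [-94, -16]]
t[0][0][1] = -77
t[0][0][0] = -59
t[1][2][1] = -16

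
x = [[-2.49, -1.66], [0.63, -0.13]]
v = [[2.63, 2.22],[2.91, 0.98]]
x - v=[[-5.12, -3.88],[-2.28, -1.11]]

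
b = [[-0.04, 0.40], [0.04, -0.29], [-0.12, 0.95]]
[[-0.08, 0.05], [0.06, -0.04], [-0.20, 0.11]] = b @ [[-0.09,-0.23],  [-0.22,0.09]]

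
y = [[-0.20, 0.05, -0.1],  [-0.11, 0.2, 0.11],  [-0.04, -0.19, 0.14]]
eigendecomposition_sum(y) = [[-0.20+0.00j, (-0+0j), (-0.06-0j)],[(-0.04+0j), (-0+0j), (-0.01-0j)],[(-0.04+0j), -0.00+0.00j, (-0.01-0j)]] + [[-0.00+0.01j, 0.03-0.03j, -0.02-0.02j], [(-0.03+0j), 0.10+0.07j, (0.06-0.08j)], [-0.04j, (-0.09+0.1j), (0.08+0.08j)]] + [[-0.00-0.01j, (0.03+0.03j), (-0.02+0.02j)], [-0.03-0.00j, 0.10-0.07j, (0.06+0.08j)], [0.04j, -0.09-0.10j, 0.08-0.08j]]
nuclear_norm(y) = 0.71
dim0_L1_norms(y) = [0.35, 0.44, 0.35]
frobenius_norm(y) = 0.42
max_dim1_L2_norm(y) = 0.25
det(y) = -0.01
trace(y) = 0.14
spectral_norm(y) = 0.31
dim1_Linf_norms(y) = [0.2, 0.2, 0.19]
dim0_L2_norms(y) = [0.23, 0.28, 0.2]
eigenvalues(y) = [(-0.21+0j), (0.18+0.16j), (0.18-0.16j)]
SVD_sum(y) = [[-0.08,0.14,-0.03], [-0.10,0.17,-0.04], [0.08,-0.14,0.03]] + [[-0.02, -0.01, 0.03], [-0.07, -0.02, 0.08], [-0.10, -0.04, 0.13]] + [[-0.1, -0.08, -0.1], [0.06, 0.05, 0.06], [-0.02, -0.02, -0.02]]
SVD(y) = [[-0.52, 0.17, -0.84],[-0.67, 0.53, 0.52],[0.53, 0.83, -0.16]] @ diag([0.30853743759439534, 0.2061017799558307, 0.19059566076310056]) @ [[0.51, -0.84, 0.17], [-0.61, -0.21, 0.77], [0.61, 0.49, 0.62]]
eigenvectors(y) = [[0.96+0.00j,(-0.21+0.01j),-0.21-0.01j], [(0.2+0j),(-0.1-0.63j),-0.10+0.63j], [(0.22+0j),0.74+0.00j,0.74-0.00j]]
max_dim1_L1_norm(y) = 0.42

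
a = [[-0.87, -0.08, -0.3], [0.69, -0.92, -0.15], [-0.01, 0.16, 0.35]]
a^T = [[-0.87,0.69,-0.01], [-0.08,-0.92,0.16], [-0.3,-0.15,0.35]]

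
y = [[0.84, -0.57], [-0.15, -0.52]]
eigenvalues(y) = [0.9, -0.58]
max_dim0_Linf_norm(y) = 0.84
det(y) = -0.52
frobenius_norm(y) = 1.15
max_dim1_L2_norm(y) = 1.02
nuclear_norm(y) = 1.54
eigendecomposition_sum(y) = [[0.86,-0.35],  [-0.09,0.04]] + [[-0.02, -0.22], [-0.06, -0.56]]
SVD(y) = [[-0.98, -0.21],[-0.21, 0.98]] @ diag([1.0334229381157356, 0.505407786817972]) @ [[-0.76, 0.65], [-0.65, -0.76]]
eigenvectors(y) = [[0.99, 0.37], [-0.11, 0.93]]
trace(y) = 0.32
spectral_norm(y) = 1.03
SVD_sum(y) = [[0.77, -0.65], [0.17, -0.14]] + [[0.07, 0.08], [-0.32, -0.38]]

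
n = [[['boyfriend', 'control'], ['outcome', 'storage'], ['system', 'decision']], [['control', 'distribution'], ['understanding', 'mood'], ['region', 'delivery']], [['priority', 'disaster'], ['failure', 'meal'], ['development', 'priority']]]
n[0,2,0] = 'system'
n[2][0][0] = 'priority'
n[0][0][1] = 'control'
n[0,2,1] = 'decision'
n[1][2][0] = 'region'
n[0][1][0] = 'outcome'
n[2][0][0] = 'priority'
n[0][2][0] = 'system'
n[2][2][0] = 'development'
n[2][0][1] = 'disaster'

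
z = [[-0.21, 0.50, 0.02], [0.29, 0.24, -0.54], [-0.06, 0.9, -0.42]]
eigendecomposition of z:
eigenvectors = [[0.77+0.00j, -0.41+0.24j, -0.41-0.24j], [0.31+0.00j, (-0.21-0.4j), (-0.21+0.4j)], [(0.55+0j), -0.76+0.00j, (-0.76-0j)]]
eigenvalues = [(0.01+0j), (-0.2+0.49j), (-0.2-0.49j)]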